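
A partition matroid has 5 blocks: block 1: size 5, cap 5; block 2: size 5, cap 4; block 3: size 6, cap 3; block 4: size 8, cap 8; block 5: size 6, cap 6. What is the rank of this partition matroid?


Rank of a partition matroid = sum of min(|Si|, ci) for each block.
= min(5,5) + min(5,4) + min(6,3) + min(8,8) + min(6,6)
= 5 + 4 + 3 + 8 + 6
= 26.

26


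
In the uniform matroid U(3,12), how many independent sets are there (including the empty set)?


Independent sets of U(3,12) are all subsets of size <= 3.
Count = C(12,0) + C(12,1) + C(12,2) + C(12,3)
     = 1 + 12 + 66 + 220
     = 299.

299


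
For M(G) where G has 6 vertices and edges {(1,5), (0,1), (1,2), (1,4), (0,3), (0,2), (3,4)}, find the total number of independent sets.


An independent set in a graphic matroid is an acyclic edge subset.
G has 6 vertices and 7 edges.
Enumerate all 2^7 = 128 subsets, checking for acyclicity.
Total independent sets = 104.

104


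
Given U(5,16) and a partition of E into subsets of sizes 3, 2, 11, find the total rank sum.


r(Ai) = min(|Ai|, 5) for each part.
Sum = min(3,5) + min(2,5) + min(11,5)
    = 3 + 2 + 5
    = 10.

10


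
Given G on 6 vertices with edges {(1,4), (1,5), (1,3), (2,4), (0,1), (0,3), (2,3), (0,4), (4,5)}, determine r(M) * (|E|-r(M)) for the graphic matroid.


r(M) = |V| - c = 6 - 1 = 5.
nullity = |E| - r(M) = 9 - 5 = 4.
Product = 5 * 4 = 20.

20


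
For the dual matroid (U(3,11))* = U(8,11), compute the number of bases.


The dual of U(r,n) is U(n-r, n) = U(8,11).
Bases of U(8,11) are all (8)-element subsets.
|B(M*)| = (11 choose 8) = 165.

165


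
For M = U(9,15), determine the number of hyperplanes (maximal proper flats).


Hyperplanes of U(9,15) are flats of rank 8.
In a uniform matroid, these are exactly the (8)-element subsets.
Count = (15 choose 8) = 6435.

6435


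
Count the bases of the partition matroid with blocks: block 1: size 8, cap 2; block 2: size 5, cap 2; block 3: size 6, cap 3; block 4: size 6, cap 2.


A basis picks exactly ci elements from block i.
Number of bases = product of C(|Si|, ci).
= C(8,2) * C(5,2) * C(6,3) * C(6,2)
= 28 * 10 * 20 * 15
= 84000.

84000


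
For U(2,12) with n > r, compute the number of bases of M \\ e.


Deleting e from U(2,12) gives U(2,11) since n > r.
Bases of U(2,11) = C(11,2) = 11! / (2! * 9!) = 55.

55


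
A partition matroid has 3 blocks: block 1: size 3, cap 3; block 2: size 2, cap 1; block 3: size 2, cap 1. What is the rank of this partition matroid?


Rank of a partition matroid = sum of min(|Si|, ci) for each block.
= min(3,3) + min(2,1) + min(2,1)
= 3 + 1 + 1
= 5.

5


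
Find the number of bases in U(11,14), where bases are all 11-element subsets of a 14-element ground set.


Bases of U(11,14) are all 11-element subsets of the 14-element ground set.
Number of bases = C(14,11).
C(14,11) = 14! / (11! * 3!) = 364.

364


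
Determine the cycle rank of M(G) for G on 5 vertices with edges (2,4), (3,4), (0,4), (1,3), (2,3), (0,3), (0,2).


Cycle rank (nullity) = |E| - r(M) = |E| - (|V| - c).
|E| = 7, |V| = 5, c = 1.
Nullity = 7 - (5 - 1) = 7 - 4 = 3.

3


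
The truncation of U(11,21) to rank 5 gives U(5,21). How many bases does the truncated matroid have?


Truncating U(11,21) to rank 5 gives U(5,21).
Bases of U(5,21) are all 5-element subsets of 21 elements.
Number of bases = C(21,5) = 21! / (5! * 16!) = 20349.

20349


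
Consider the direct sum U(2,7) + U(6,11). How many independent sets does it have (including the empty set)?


For a direct sum, |I(M1+M2)| = |I(M1)| * |I(M2)|.
|I(U(2,7))| = sum C(7,k) for k=0..2 = 29.
|I(U(6,11))| = sum C(11,k) for k=0..6 = 1486.
Total = 29 * 1486 = 43094.

43094


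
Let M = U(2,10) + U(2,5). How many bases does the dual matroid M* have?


(M1+M2)* = M1* + M2*.
M1* = U(8,10), bases: C(10,8) = 45.
M2* = U(3,5), bases: C(5,3) = 10.
|B(M*)| = 45 * 10 = 450.

450


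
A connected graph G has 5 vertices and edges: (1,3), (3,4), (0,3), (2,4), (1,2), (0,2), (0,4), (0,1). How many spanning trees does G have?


By Kirchhoff's matrix tree theorem, the number of spanning trees equals
the determinant of any cofactor of the Laplacian matrix L.
G has 5 vertices and 8 edges.
Computing the (4 x 4) cofactor determinant gives 45.

45


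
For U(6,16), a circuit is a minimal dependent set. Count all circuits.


In U(6,16), circuits are the (7)-element subsets.
Any set of 7 elements is dependent, and removing any one element gives
an independent set of size 6, so it is a minimal dependent set.
Number of circuits = C(16,7) = 16! / (7! * 9!) = 11440.

11440


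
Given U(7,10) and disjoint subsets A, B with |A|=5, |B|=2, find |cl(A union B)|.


|A union B| = 5 + 2 = 7 (disjoint).
In U(7,10), cl(S) = S if |S| < 7, else cl(S) = E.
Since 7 >= 7, cl(A union B) = E.
|cl(A union B)| = 10.

10


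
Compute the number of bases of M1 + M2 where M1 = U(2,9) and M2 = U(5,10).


Bases of a direct sum M1 + M2: |B| = |B(M1)| * |B(M2)|.
|B(U(2,9))| = C(9,2) = 36.
|B(U(5,10))| = C(10,5) = 252.
Total bases = 36 * 252 = 9072.

9072


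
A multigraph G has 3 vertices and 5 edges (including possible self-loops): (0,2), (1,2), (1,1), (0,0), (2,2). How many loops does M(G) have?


In a graphic matroid, a loop is a self-loop edge (u,u) with rank 0.
Examining all 5 edges for self-loops...
Self-loops found: (1,1), (0,0), (2,2)
Number of loops = 3.

3


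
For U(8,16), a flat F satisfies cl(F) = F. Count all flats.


Flats of U(8,16): every subset of size < 8 is a flat, plus E itself.
Count = (16 choose 0) + (16 choose 1) + (16 choose 2) + (16 choose 3) + (16 choose 4) + (16 choose 5) + (16 choose 6) + (16 choose 7) + 1
     = 1 + 16 + 120 + 560 + 1820 + 4368 + 8008 + 11440 + 1
     = 26334.

26334


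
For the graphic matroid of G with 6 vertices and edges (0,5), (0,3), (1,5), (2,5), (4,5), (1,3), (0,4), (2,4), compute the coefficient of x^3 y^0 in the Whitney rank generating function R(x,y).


R(x,y) = sum over A in 2^E of x^(r(E)-r(A)) * y^(|A|-r(A)).
G has 6 vertices, 8 edges. r(E) = 5.
Enumerate all 2^8 = 256 subsets.
Count subsets with r(E)-r(A)=3 and |A|-r(A)=0: 28.

28


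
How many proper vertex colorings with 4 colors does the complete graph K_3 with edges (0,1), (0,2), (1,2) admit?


P(K_3, k) = k(k-1)(k-2)...(k-2).
P(4) = (4) * (3) * (2) = 24.

24


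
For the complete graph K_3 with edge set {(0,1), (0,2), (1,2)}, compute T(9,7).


T(K_3; x,y) = x^2 + x + y.
T(9,7) = 81 + 9 + 7 = 97.

97


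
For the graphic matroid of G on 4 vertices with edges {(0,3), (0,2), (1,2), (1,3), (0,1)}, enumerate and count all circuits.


A circuit in a graphic matroid = edge set of a simple cycle.
G has 4 vertices and 5 edges.
Enumerating all minimal edge subsets forming cycles...
Total circuits found: 3.

3


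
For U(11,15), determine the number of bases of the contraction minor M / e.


Contracting e from U(11,15) gives U(10,14).
Bases of U(10,14) = C(14,10) = 14! / (10! * 4!) = 1001.

1001


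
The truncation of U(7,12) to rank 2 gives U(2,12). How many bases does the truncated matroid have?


Truncating U(7,12) to rank 2 gives U(2,12).
Bases of U(2,12) are all 2-element subsets of 12 elements.
Number of bases = C(12,2) = (12 * 11) / (1 * 2) = 66.

66


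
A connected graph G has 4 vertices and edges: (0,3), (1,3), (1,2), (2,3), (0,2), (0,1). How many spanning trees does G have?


By Kirchhoff's matrix tree theorem, the number of spanning trees equals
the determinant of any cofactor of the Laplacian matrix L.
G has 4 vertices and 6 edges.
Computing the (3 x 3) cofactor determinant gives 16.

16


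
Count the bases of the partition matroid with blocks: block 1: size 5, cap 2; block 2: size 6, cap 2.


A basis picks exactly ci elements from block i.
Number of bases = product of C(|Si|, ci).
= C(5,2) * C(6,2)
= 10 * 15
= 150.

150


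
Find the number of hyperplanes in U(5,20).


Hyperplanes of U(5,20) are flats of rank 4.
In a uniform matroid, these are exactly the (4)-element subsets.
Count = (20 choose 4) = 4845.

4845


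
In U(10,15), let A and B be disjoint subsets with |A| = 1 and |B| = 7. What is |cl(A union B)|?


|A union B| = 1 + 7 = 8 (disjoint).
In U(10,15), cl(S) = S if |S| < 10, else cl(S) = E.
Since 8 < 10, cl(A union B) = A union B.
|cl(A union B)| = 8.

8


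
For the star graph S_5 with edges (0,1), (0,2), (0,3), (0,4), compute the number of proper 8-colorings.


P(tree, k) = k * (k-1)^(4) for any tree on 5 vertices.
P(8) = 8 * 7^4 = 8 * 2401 = 19208.

19208


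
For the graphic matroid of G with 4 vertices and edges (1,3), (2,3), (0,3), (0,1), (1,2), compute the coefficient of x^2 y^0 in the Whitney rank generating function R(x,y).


R(x,y) = sum over A in 2^E of x^(r(E)-r(A)) * y^(|A|-r(A)).
G has 4 vertices, 5 edges. r(E) = 3.
Enumerate all 2^5 = 32 subsets.
Count subsets with r(E)-r(A)=2 and |A|-r(A)=0: 5.

5


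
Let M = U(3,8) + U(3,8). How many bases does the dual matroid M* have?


(M1+M2)* = M1* + M2*.
M1* = U(5,8), bases: C(8,5) = 56.
M2* = U(5,8), bases: C(8,5) = 56.
|B(M*)| = 56 * 56 = 3136.

3136


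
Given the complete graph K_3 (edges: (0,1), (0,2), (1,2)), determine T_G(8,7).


T(K_3; x,y) = x^2 + x + y.
T(8,7) = 64 + 8 + 7 = 79.

79


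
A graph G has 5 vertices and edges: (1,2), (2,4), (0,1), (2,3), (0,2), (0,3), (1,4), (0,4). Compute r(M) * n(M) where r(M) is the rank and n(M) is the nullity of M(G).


r(M) = |V| - c = 5 - 1 = 4.
nullity = |E| - r(M) = 8 - 4 = 4.
Product = 4 * 4 = 16.

16


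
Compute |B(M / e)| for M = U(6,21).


Contracting e from U(6,21) gives U(5,20).
Bases of U(5,20) = (20 choose 5) = 15504.

15504


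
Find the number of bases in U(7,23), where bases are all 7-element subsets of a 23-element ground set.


Bases of U(7,23) are all 7-element subsets of the 23-element ground set.
Number of bases = C(23,7).
C(23,7) = 23! / (7! * 16!) = 245157.

245157


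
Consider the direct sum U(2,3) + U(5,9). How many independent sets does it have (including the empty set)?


For a direct sum, |I(M1+M2)| = |I(M1)| * |I(M2)|.
|I(U(2,3))| = sum C(3,k) for k=0..2 = 7.
|I(U(5,9))| = sum C(9,k) for k=0..5 = 382.
Total = 7 * 382 = 2674.

2674


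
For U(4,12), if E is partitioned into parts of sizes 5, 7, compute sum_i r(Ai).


r(Ai) = min(|Ai|, 4) for each part.
Sum = min(5,4) + min(7,4)
    = 4 + 4
    = 8.

8


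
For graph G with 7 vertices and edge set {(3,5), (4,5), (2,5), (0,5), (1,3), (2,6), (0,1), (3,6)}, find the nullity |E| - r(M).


Cycle rank (nullity) = |E| - r(M) = |E| - (|V| - c).
|E| = 8, |V| = 7, c = 1.
Nullity = 8 - (7 - 1) = 8 - 6 = 2.

2


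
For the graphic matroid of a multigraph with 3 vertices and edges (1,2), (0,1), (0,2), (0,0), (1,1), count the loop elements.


In a graphic matroid, a loop is a self-loop edge (u,u) with rank 0.
Examining all 5 edges for self-loops...
Self-loops found: (0,0), (1,1)
Number of loops = 2.

2


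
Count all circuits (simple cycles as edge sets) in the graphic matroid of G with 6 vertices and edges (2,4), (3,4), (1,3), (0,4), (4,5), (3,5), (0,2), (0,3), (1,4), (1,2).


A circuit in a graphic matroid = edge set of a simple cycle.
G has 6 vertices and 10 edges.
Enumerating all minimal edge subsets forming cycles...
Total circuits found: 20.

20


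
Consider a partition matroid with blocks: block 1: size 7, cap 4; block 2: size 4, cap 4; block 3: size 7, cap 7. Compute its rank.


Rank of a partition matroid = sum of min(|Si|, ci) for each block.
= min(7,4) + min(4,4) + min(7,7)
= 4 + 4 + 7
= 15.

15


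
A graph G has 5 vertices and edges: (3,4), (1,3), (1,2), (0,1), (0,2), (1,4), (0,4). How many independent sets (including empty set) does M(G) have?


An independent set in a graphic matroid is an acyclic edge subset.
G has 5 vertices and 7 edges.
Enumerate all 2^7 = 128 subsets, checking for acyclicity.
Total independent sets = 82.

82


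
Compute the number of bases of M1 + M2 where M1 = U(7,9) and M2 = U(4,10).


Bases of a direct sum M1 + M2: |B| = |B(M1)| * |B(M2)|.
|B(U(7,9))| = C(9,7) = 36.
|B(U(4,10))| = C(10,4) = 210.
Total bases = 36 * 210 = 7560.

7560


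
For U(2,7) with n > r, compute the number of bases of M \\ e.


Deleting e from U(2,7) gives U(2,6) since n > r.
Bases of U(2,6) = C(6,2) = (6 * 5) / (1 * 2) = 15.

15


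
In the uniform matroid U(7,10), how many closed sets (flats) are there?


Flats of U(7,10): every subset of size < 7 is a flat, plus E itself.
Count = (10 choose 0) + (10 choose 1) + (10 choose 2) + (10 choose 3) + (10 choose 4) + (10 choose 5) + (10 choose 6) + 1
     = 1 + 10 + 45 + 120 + 210 + 252 + 210 + 1
     = 849.

849


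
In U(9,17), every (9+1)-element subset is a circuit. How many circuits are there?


In U(9,17), circuits are the (10)-element subsets.
Any set of 10 elements is dependent, and removing any one element gives
an independent set of size 9, so it is a minimal dependent set.
Number of circuits = C(17,10) = 19448.

19448


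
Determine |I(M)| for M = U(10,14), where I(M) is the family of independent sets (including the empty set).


Independent sets of U(10,14) are all subsets of size <= 10.
Count = (14 choose 0) + (14 choose 1) + (14 choose 2) + (14 choose 3) + (14 choose 4) + (14 choose 5) + (14 choose 6) + (14 choose 7) + (14 choose 8) + (14 choose 9) + (14 choose 10)
     = 1 + 14 + 91 + 364 + 1001 + 2002 + 3003 + 3432 + 3003 + 2002 + 1001
     = 15914.

15914


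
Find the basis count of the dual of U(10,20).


The dual of U(r,n) is U(n-r, n) = U(10,20).
Bases of U(10,20) are all (10)-element subsets.
|B(M*)| = C(20,10) = 184756.

184756


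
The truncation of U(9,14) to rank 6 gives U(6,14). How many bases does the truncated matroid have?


Truncating U(9,14) to rank 6 gives U(6,14).
Bases of U(6,14) are all 6-element subsets of 14 elements.
Number of bases = C(14,6) = 3003.

3003


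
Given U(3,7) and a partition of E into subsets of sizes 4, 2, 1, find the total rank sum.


r(Ai) = min(|Ai|, 3) for each part.
Sum = min(4,3) + min(2,3) + min(1,3)
    = 3 + 2 + 1
    = 6.

6


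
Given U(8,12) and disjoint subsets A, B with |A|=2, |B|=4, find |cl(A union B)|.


|A union B| = 2 + 4 = 6 (disjoint).
In U(8,12), cl(S) = S if |S| < 8, else cl(S) = E.
Since 6 < 8, cl(A union B) = A union B.
|cl(A union B)| = 6.

6


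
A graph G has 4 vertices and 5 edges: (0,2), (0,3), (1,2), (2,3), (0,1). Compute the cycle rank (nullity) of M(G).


Cycle rank (nullity) = |E| - r(M) = |E| - (|V| - c).
|E| = 5, |V| = 4, c = 1.
Nullity = 5 - (4 - 1) = 5 - 3 = 2.

2


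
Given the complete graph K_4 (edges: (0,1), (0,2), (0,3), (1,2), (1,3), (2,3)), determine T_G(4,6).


T(K_4; x,y) = x^3 + 3x^2 + 4xy + 2x + y^3 + 3y^2 + 2y.
Substituting x=4, y=6:
= 64 + 48 + 96 + 8 + 216 + 108 + 12
= 552.

552


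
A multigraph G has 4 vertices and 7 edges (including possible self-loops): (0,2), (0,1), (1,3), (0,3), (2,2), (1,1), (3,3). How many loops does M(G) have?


In a graphic matroid, a loop is a self-loop edge (u,u) with rank 0.
Examining all 7 edges for self-loops...
Self-loops found: (2,2), (1,1), (3,3)
Number of loops = 3.

3


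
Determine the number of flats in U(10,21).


Flats of U(10,21): every subset of size < 10 is a flat, plus E itself.
Count = C(21,0) + C(21,1) + C(21,2) + C(21,3) + C(21,4) + C(21,5) + C(21,6) + C(21,7) + C(21,8) + C(21,9) + 1
     = 1 + 21 + 210 + 1330 + 5985 + 20349 + 54264 + 116280 + 203490 + 293930 + 1
     = 695861.

695861


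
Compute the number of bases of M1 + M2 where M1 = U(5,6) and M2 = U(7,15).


Bases of a direct sum M1 + M2: |B| = |B(M1)| * |B(M2)|.
|B(U(5,6))| = C(6,5) = 6.
|B(U(7,15))| = C(15,7) = 6435.
Total bases = 6 * 6435 = 38610.

38610


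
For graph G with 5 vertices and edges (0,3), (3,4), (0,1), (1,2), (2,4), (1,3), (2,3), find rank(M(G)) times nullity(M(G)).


r(M) = |V| - c = 5 - 1 = 4.
nullity = |E| - r(M) = 7 - 4 = 3.
Product = 4 * 3 = 12.

12


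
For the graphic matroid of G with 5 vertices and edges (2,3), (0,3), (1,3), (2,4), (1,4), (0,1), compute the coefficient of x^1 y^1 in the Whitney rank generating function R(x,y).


R(x,y) = sum over A in 2^E of x^(r(E)-r(A)) * y^(|A|-r(A)).
G has 5 vertices, 6 edges. r(E) = 4.
Enumerate all 2^6 = 64 subsets.
Count subsets with r(E)-r(A)=1 and |A|-r(A)=1: 4.

4


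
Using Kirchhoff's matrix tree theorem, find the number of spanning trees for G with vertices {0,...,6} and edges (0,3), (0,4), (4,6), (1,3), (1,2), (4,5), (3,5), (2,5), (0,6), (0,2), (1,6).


By Kirchhoff's matrix tree theorem, the number of spanning trees equals
the determinant of any cofactor of the Laplacian matrix L.
G has 7 vertices and 11 edges.
Computing the (6 x 6) cofactor determinant gives 231.

231


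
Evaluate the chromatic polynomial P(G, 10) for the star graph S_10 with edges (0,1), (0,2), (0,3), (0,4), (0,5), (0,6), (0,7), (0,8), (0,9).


P(tree, k) = k * (k-1)^(9) for any tree on 10 vertices.
P(10) = 10 * 9^9 = 10 * 387420489 = 3874204890.

3874204890


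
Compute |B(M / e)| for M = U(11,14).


Contracting e from U(11,14) gives U(10,13).
Bases of U(10,13) = (13 choose 10) = 286.

286


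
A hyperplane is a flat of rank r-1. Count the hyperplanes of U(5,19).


Hyperplanes of U(5,19) are flats of rank 4.
In a uniform matroid, these are exactly the (4)-element subsets.
Count = C(19,4) = 19! / (4! * 15!) = 3876.

3876


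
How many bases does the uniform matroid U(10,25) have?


Bases of U(10,25) are all 10-element subsets of the 25-element ground set.
Number of bases = C(25,10).
C(25,10) = 3268760.

3268760


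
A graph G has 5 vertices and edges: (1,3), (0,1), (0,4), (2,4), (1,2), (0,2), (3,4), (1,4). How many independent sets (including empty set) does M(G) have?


An independent set in a graphic matroid is an acyclic edge subset.
G has 5 vertices and 8 edges.
Enumerate all 2^8 = 256 subsets, checking for acyclicity.
Total independent sets = 128.

128


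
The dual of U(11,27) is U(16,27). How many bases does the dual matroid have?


The dual of U(r,n) is U(n-r, n) = U(16,27).
Bases of U(16,27) are all (16)-element subsets.
|B(M*)| = (27 choose 16) = 13037895.

13037895


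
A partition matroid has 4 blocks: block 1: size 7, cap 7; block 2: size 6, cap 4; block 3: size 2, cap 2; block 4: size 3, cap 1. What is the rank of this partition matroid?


Rank of a partition matroid = sum of min(|Si|, ci) for each block.
= min(7,7) + min(6,4) + min(2,2) + min(3,1)
= 7 + 4 + 2 + 1
= 14.

14


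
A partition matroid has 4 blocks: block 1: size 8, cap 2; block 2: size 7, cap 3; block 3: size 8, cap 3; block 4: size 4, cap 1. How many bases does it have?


A basis picks exactly ci elements from block i.
Number of bases = product of C(|Si|, ci).
= C(8,2) * C(7,3) * C(8,3) * C(4,1)
= 28 * 35 * 56 * 4
= 219520.

219520


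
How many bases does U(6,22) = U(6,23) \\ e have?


Deleting e from U(6,23) gives U(6,22) since n > r.
Bases of U(6,22) = (22 choose 6) = 74613.

74613


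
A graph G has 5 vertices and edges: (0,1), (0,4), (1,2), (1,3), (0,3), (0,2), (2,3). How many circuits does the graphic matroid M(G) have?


A circuit in a graphic matroid = edge set of a simple cycle.
G has 5 vertices and 7 edges.
Enumerating all minimal edge subsets forming cycles...
Total circuits found: 7.

7


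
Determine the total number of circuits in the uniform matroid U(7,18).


In U(7,18), circuits are the (8)-element subsets.
Any set of 8 elements is dependent, and removing any one element gives
an independent set of size 7, so it is a minimal dependent set.
Number of circuits = C(18,8) = 18! / (8! * 10!) = 43758.

43758


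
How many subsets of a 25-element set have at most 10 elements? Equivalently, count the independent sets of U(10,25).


Independent sets of U(10,25) are all subsets of size <= 10.
Count = C(25,0) + C(25,1) + C(25,2) + C(25,3) + C(25,4) + C(25,5) + C(25,6) + C(25,7) + C(25,8) + C(25,9) + C(25,10)
     = 1 + 25 + 300 + 2300 + 12650 + 53130 + 177100 + 480700 + 1081575 + 2042975 + 3268760
     = 7119516.

7119516


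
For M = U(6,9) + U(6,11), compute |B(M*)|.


(M1+M2)* = M1* + M2*.
M1* = U(3,9), bases: C(9,3) = 84.
M2* = U(5,11), bases: C(11,5) = 462.
|B(M*)| = 84 * 462 = 38808.

38808


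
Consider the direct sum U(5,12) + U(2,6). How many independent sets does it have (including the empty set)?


For a direct sum, |I(M1+M2)| = |I(M1)| * |I(M2)|.
|I(U(5,12))| = sum C(12,k) for k=0..5 = 1586.
|I(U(2,6))| = sum C(6,k) for k=0..2 = 22.
Total = 1586 * 22 = 34892.

34892


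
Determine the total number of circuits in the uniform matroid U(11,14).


In U(11,14), circuits are the (12)-element subsets.
Any set of 12 elements is dependent, and removing any one element gives
an independent set of size 11, so it is a minimal dependent set.
Number of circuits = C(14,12) = 14! / (12! * 2!) = 91.

91


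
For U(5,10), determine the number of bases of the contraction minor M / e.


Contracting e from U(5,10) gives U(4,9).
Bases of U(4,9) = C(9,4) = 9! / (4! * 5!) = 126.

126


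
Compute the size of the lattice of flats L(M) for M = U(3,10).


Flats of U(3,10): every subset of size < 3 is a flat, plus E itself.
Count = C(10,0) + C(10,1) + C(10,2) + 1
     = 1 + 10 + 45 + 1
     = 57.

57


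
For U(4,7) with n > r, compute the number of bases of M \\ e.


Deleting e from U(4,7) gives U(4,6) since n > r.
Bases of U(4,6) = C(6,4) = (6 * 5 * 4 * 3) / (1 * 2 * 3 * 4) = 15.

15


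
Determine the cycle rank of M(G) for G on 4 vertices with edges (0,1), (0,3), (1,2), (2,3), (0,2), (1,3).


Cycle rank (nullity) = |E| - r(M) = |E| - (|V| - c).
|E| = 6, |V| = 4, c = 1.
Nullity = 6 - (4 - 1) = 6 - 3 = 3.

3


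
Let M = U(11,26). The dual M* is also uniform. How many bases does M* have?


The dual of U(r,n) is U(n-r, n) = U(15,26).
Bases of U(15,26) are all (15)-element subsets.
|B(M*)| = C(26,15) = 7726160.

7726160


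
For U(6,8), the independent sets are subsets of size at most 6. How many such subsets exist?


Independent sets of U(6,8) are all subsets of size <= 6.
Count = C(8,0) + C(8,1) + C(8,2) + C(8,3) + C(8,4) + C(8,5) + C(8,6)
     = 1 + 8 + 28 + 56 + 70 + 56 + 28
     = 247.

247


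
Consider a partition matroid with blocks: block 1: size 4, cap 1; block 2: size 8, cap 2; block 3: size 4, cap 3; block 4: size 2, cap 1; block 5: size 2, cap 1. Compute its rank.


Rank of a partition matroid = sum of min(|Si|, ci) for each block.
= min(4,1) + min(8,2) + min(4,3) + min(2,1) + min(2,1)
= 1 + 2 + 3 + 1 + 1
= 8.

8


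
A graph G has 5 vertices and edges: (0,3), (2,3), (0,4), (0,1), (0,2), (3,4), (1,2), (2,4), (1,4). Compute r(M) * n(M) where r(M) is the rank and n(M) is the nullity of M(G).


r(M) = |V| - c = 5 - 1 = 4.
nullity = |E| - r(M) = 9 - 4 = 5.
Product = 4 * 5 = 20.

20


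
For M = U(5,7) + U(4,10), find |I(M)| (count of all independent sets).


For a direct sum, |I(M1+M2)| = |I(M1)| * |I(M2)|.
|I(U(5,7))| = sum C(7,k) for k=0..5 = 120.
|I(U(4,10))| = sum C(10,k) for k=0..4 = 386.
Total = 120 * 386 = 46320.

46320


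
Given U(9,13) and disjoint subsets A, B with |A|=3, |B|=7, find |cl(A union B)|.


|A union B| = 3 + 7 = 10 (disjoint).
In U(9,13), cl(S) = S if |S| < 9, else cl(S) = E.
Since 10 >= 9, cl(A union B) = E.
|cl(A union B)| = 13.

13


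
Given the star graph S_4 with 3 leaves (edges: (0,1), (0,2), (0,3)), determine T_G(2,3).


A star on 4 vertices is a tree with 3 edges.
T(x,y) = x^(3) for any tree.
T(2,3) = 2^3 = 8.

8


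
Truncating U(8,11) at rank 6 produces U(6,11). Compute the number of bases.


Truncating U(8,11) to rank 6 gives U(6,11).
Bases of U(6,11) are all 6-element subsets of 11 elements.
Number of bases = (11 choose 6) = 462.

462


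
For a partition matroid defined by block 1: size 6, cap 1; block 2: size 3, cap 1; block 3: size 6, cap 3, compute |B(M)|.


A basis picks exactly ci elements from block i.
Number of bases = product of C(|Si|, ci).
= C(6,1) * C(3,1) * C(6,3)
= 6 * 3 * 20
= 360.

360


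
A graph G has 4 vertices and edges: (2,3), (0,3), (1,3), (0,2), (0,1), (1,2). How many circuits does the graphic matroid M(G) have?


A circuit in a graphic matroid = edge set of a simple cycle.
G has 4 vertices and 6 edges.
Enumerating all minimal edge subsets forming cycles...
Total circuits found: 7.

7


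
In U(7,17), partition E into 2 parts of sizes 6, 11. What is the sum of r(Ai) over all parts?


r(Ai) = min(|Ai|, 7) for each part.
Sum = min(6,7) + min(11,7)
    = 6 + 7
    = 13.

13


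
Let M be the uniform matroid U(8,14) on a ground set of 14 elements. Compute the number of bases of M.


Bases of U(8,14) are all 8-element subsets of the 14-element ground set.
Number of bases = C(14,8).
C(14,8) = 3003.

3003


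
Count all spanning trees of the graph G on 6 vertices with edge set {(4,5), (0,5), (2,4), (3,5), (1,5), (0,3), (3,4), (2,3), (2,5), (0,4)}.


By Kirchhoff's matrix tree theorem, the number of spanning trees equals
the determinant of any cofactor of the Laplacian matrix L.
G has 6 vertices and 10 edges.
Computing the (5 x 5) cofactor determinant gives 75.

75


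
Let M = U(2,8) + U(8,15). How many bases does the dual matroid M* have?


(M1+M2)* = M1* + M2*.
M1* = U(6,8), bases: C(8,6) = 28.
M2* = U(7,15), bases: C(15,7) = 6435.
|B(M*)| = 28 * 6435 = 180180.

180180


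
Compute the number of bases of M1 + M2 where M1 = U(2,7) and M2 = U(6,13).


Bases of a direct sum M1 + M2: |B| = |B(M1)| * |B(M2)|.
|B(U(2,7))| = C(7,2) = 21.
|B(U(6,13))| = C(13,6) = 1716.
Total bases = 21 * 1716 = 36036.

36036


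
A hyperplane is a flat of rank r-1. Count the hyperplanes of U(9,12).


Hyperplanes of U(9,12) are flats of rank 8.
In a uniform matroid, these are exactly the (8)-element subsets.
Count = C(12,8) = 495.

495


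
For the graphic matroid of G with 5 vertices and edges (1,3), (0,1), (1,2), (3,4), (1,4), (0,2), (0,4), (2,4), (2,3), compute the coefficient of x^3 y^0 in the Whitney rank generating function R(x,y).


R(x,y) = sum over A in 2^E of x^(r(E)-r(A)) * y^(|A|-r(A)).
G has 5 vertices, 9 edges. r(E) = 4.
Enumerate all 2^9 = 512 subsets.
Count subsets with r(E)-r(A)=3 and |A|-r(A)=0: 9.

9


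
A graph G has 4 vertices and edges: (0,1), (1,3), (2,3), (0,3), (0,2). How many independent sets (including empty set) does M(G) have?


An independent set in a graphic matroid is an acyclic edge subset.
G has 4 vertices and 5 edges.
Enumerate all 2^5 = 32 subsets, checking for acyclicity.
Total independent sets = 24.

24


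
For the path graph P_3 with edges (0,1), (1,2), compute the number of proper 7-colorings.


P(P_3, k) = k * (k-1)^(2).
P(7) = 7 * 6^2 = 7 * 36 = 252.

252


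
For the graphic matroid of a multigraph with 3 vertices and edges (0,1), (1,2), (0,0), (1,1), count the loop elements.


In a graphic matroid, a loop is a self-loop edge (u,u) with rank 0.
Examining all 4 edges for self-loops...
Self-loops found: (0,0), (1,1)
Number of loops = 2.

2


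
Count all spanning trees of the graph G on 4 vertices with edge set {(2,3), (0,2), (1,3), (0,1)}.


By Kirchhoff's matrix tree theorem, the number of spanning trees equals
the determinant of any cofactor of the Laplacian matrix L.
G has 4 vertices and 4 edges.
Computing the (3 x 3) cofactor determinant gives 4.

4


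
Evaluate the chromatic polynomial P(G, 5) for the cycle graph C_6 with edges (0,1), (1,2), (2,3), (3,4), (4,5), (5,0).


P(C_6, k) = (k-1)^6 + (-1)^6*(k-1).
P(5) = (4)^6 + 4
= 4096 + 4 = 4100.

4100


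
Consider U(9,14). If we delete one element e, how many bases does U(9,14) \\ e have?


Deleting e from U(9,14) gives U(9,13) since n > r.
Bases of U(9,13) = (13 choose 9) = 715.

715


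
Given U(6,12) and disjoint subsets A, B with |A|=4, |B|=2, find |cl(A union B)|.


|A union B| = 4 + 2 = 6 (disjoint).
In U(6,12), cl(S) = S if |S| < 6, else cl(S) = E.
Since 6 >= 6, cl(A union B) = E.
|cl(A union B)| = 12.

12


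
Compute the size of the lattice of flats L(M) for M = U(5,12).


Flats of U(5,12): every subset of size < 5 is a flat, plus E itself.
Count = (12 choose 0) + (12 choose 1) + (12 choose 2) + (12 choose 3) + (12 choose 4) + 1
     = 1 + 12 + 66 + 220 + 495 + 1
     = 795.

795


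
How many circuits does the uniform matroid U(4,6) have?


In U(4,6), circuits are the (5)-element subsets.
Any set of 5 elements is dependent, and removing any one element gives
an independent set of size 4, so it is a minimal dependent set.
Number of circuits = C(6,5) = 6! / (5! * 1!) = 6.

6


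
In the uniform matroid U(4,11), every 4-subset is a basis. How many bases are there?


Bases of U(4,11) are all 4-element subsets of the 11-element ground set.
Number of bases = C(11,4).
(11 choose 4) = 330.

330


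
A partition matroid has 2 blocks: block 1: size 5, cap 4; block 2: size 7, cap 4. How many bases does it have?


A basis picks exactly ci elements from block i.
Number of bases = product of C(|Si|, ci).
= C(5,4) * C(7,4)
= 5 * 35
= 175.

175


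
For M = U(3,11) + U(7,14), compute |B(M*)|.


(M1+M2)* = M1* + M2*.
M1* = U(8,11), bases: C(11,8) = 165.
M2* = U(7,14), bases: C(14,7) = 3432.
|B(M*)| = 165 * 3432 = 566280.

566280


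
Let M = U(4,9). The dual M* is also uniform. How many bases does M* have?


The dual of U(r,n) is U(n-r, n) = U(5,9).
Bases of U(5,9) are all (5)-element subsets.
|B(M*)| = C(9,5) = 126.

126


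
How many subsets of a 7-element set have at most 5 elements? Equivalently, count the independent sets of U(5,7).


Independent sets of U(5,7) are all subsets of size <= 5.
Count = C(7,0) + C(7,1) + C(7,2) + C(7,3) + C(7,4) + C(7,5)
     = 1 + 7 + 21 + 35 + 35 + 21
     = 120.

120


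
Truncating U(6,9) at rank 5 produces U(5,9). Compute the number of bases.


Truncating U(6,9) to rank 5 gives U(5,9).
Bases of U(5,9) are all 5-element subsets of 9 elements.
Number of bases = C(9,5) = 126.

126


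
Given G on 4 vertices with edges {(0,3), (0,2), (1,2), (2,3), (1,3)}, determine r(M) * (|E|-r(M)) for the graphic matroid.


r(M) = |V| - c = 4 - 1 = 3.
nullity = |E| - r(M) = 5 - 3 = 2.
Product = 3 * 2 = 6.

6


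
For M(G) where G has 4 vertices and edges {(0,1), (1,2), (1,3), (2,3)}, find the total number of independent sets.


An independent set in a graphic matroid is an acyclic edge subset.
G has 4 vertices and 4 edges.
Enumerate all 2^4 = 16 subsets, checking for acyclicity.
Total independent sets = 14.

14


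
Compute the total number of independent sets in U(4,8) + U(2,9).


For a direct sum, |I(M1+M2)| = |I(M1)| * |I(M2)|.
|I(U(4,8))| = sum C(8,k) for k=0..4 = 163.
|I(U(2,9))| = sum C(9,k) for k=0..2 = 46.
Total = 163 * 46 = 7498.

7498


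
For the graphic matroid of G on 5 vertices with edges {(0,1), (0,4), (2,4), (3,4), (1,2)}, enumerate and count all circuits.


A circuit in a graphic matroid = edge set of a simple cycle.
G has 5 vertices and 5 edges.
Enumerating all minimal edge subsets forming cycles...
Total circuits found: 1.

1


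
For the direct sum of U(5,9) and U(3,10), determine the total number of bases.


Bases of a direct sum M1 + M2: |B| = |B(M1)| * |B(M2)|.
|B(U(5,9))| = C(9,5) = 126.
|B(U(3,10))| = C(10,3) = 120.
Total bases = 126 * 120 = 15120.

15120


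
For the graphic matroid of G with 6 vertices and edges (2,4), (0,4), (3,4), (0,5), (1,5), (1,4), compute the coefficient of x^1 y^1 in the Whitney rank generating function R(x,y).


R(x,y) = sum over A in 2^E of x^(r(E)-r(A)) * y^(|A|-r(A)).
G has 6 vertices, 6 edges. r(E) = 5.
Enumerate all 2^6 = 64 subsets.
Count subsets with r(E)-r(A)=1 and |A|-r(A)=1: 2.

2


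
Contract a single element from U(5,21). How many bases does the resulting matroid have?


Contracting e from U(5,21) gives U(4,20).
Bases of U(4,20) = C(20,4) = (20 * 19 * 18 * 17) / (1 * 2 * 3 * 4) = 4845.

4845


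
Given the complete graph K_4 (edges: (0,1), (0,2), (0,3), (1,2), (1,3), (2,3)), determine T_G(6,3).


T(K_4; x,y) = x^3 + 3x^2 + 4xy + 2x + y^3 + 3y^2 + 2y.
Substituting x=6, y=3:
= 216 + 108 + 72 + 12 + 27 + 27 + 6
= 468.

468


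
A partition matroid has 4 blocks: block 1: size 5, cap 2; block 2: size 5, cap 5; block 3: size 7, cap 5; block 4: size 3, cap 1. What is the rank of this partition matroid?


Rank of a partition matroid = sum of min(|Si|, ci) for each block.
= min(5,2) + min(5,5) + min(7,5) + min(3,1)
= 2 + 5 + 5 + 1
= 13.

13


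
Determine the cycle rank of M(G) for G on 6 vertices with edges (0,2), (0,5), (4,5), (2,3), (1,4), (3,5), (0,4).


Cycle rank (nullity) = |E| - r(M) = |E| - (|V| - c).
|E| = 7, |V| = 6, c = 1.
Nullity = 7 - (6 - 1) = 7 - 5 = 2.

2


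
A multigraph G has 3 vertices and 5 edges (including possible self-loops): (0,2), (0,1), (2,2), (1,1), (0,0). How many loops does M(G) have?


In a graphic matroid, a loop is a self-loop edge (u,u) with rank 0.
Examining all 5 edges for self-loops...
Self-loops found: (2,2), (1,1), (0,0)
Number of loops = 3.

3


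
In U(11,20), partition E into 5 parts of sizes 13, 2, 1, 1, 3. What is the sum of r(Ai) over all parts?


r(Ai) = min(|Ai|, 11) for each part.
Sum = min(13,11) + min(2,11) + min(1,11) + min(1,11) + min(3,11)
    = 11 + 2 + 1 + 1 + 3
    = 18.

18


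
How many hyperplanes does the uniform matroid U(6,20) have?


Hyperplanes of U(6,20) are flats of rank 5.
In a uniform matroid, these are exactly the (5)-element subsets.
Count = C(20,5) = 20! / (5! * 15!) = 15504.

15504


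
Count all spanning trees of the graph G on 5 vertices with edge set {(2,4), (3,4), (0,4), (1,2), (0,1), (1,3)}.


By Kirchhoff's matrix tree theorem, the number of spanning trees equals
the determinant of any cofactor of the Laplacian matrix L.
G has 5 vertices and 6 edges.
Computing the (4 x 4) cofactor determinant gives 12.

12


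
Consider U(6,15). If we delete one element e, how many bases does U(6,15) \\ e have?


Deleting e from U(6,15) gives U(6,14) since n > r.
Bases of U(6,14) = C(14,6) = 14! / (6! * 8!) = 3003.

3003


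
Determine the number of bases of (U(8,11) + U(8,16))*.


(M1+M2)* = M1* + M2*.
M1* = U(3,11), bases: C(11,3) = 165.
M2* = U(8,16), bases: C(16,8) = 12870.
|B(M*)| = 165 * 12870 = 2123550.

2123550


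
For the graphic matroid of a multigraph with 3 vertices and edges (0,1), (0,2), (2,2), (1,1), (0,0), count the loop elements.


In a graphic matroid, a loop is a self-loop edge (u,u) with rank 0.
Examining all 5 edges for self-loops...
Self-loops found: (2,2), (1,1), (0,0)
Number of loops = 3.

3


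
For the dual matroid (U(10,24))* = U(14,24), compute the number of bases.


The dual of U(r,n) is U(n-r, n) = U(14,24).
Bases of U(14,24) are all (14)-element subsets.
|B(M*)| = C(24,14) = 1961256.

1961256


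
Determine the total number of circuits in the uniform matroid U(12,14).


In U(12,14), circuits are the (13)-element subsets.
Any set of 13 elements is dependent, and removing any one element gives
an independent set of size 12, so it is a minimal dependent set.
Number of circuits = C(14,13) = 14.

14


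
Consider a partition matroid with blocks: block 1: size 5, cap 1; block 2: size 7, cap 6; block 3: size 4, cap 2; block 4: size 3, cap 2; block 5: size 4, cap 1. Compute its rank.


Rank of a partition matroid = sum of min(|Si|, ci) for each block.
= min(5,1) + min(7,6) + min(4,2) + min(3,2) + min(4,1)
= 1 + 6 + 2 + 2 + 1
= 12.

12


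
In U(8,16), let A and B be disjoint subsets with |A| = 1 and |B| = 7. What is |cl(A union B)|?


|A union B| = 1 + 7 = 8 (disjoint).
In U(8,16), cl(S) = S if |S| < 8, else cl(S) = E.
Since 8 >= 8, cl(A union B) = E.
|cl(A union B)| = 16.

16


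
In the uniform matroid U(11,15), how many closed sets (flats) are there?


Flats of U(11,15): every subset of size < 11 is a flat, plus E itself.
Count = (15 choose 0) + (15 choose 1) + (15 choose 2) + (15 choose 3) + (15 choose 4) + (15 choose 5) + (15 choose 6) + (15 choose 7) + (15 choose 8) + (15 choose 9) + (15 choose 10) + 1
     = 1 + 15 + 105 + 455 + 1365 + 3003 + 5005 + 6435 + 6435 + 5005 + 3003 + 1
     = 30828.

30828


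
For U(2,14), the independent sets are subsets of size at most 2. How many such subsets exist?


Independent sets of U(2,14) are all subsets of size <= 2.
Count = (14 choose 0) + (14 choose 1) + (14 choose 2)
     = 1 + 14 + 91
     = 106.

106


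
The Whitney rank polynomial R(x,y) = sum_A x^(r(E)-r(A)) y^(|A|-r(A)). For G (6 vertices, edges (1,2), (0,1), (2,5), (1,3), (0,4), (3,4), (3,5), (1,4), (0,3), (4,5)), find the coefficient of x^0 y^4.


R(x,y) = sum over A in 2^E of x^(r(E)-r(A)) * y^(|A|-r(A)).
G has 6 vertices, 10 edges. r(E) = 5.
Enumerate all 2^10 = 1024 subsets.
Count subsets with r(E)-r(A)=0 and |A|-r(A)=4: 10.

10


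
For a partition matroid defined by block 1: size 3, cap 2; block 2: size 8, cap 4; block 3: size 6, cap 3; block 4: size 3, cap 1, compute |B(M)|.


A basis picks exactly ci elements from block i.
Number of bases = product of C(|Si|, ci).
= C(3,2) * C(8,4) * C(6,3) * C(3,1)
= 3 * 70 * 20 * 3
= 12600.

12600


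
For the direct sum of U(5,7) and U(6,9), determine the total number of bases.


Bases of a direct sum M1 + M2: |B| = |B(M1)| * |B(M2)|.
|B(U(5,7))| = C(7,5) = 21.
|B(U(6,9))| = C(9,6) = 84.
Total bases = 21 * 84 = 1764.

1764


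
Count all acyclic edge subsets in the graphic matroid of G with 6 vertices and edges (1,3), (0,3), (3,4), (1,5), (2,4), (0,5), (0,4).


An independent set in a graphic matroid is an acyclic edge subset.
G has 6 vertices and 7 edges.
Enumerate all 2^7 = 128 subsets, checking for acyclicity.
Total independent sets = 104.

104


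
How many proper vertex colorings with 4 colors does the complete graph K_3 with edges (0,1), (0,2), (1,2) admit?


P(K_3, k) = k(k-1)(k-2)...(k-2).
P(4) = (4) * (3) * (2) = 24.

24


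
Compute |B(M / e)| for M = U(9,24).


Contracting e from U(9,24) gives U(8,23).
Bases of U(8,23) = (23 choose 8) = 490314.

490314


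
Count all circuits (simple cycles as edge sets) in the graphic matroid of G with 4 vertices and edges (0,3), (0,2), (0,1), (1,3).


A circuit in a graphic matroid = edge set of a simple cycle.
G has 4 vertices and 4 edges.
Enumerating all minimal edge subsets forming cycles...
Total circuits found: 1.

1


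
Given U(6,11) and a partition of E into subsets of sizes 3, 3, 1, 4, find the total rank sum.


r(Ai) = min(|Ai|, 6) for each part.
Sum = min(3,6) + min(3,6) + min(1,6) + min(4,6)
    = 3 + 3 + 1 + 4
    = 11.

11


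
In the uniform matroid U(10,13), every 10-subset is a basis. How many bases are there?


Bases of U(10,13) are all 10-element subsets of the 13-element ground set.
Number of bases = C(13,10).
C(13,10) = 13! / (10! * 3!) = 286.

286


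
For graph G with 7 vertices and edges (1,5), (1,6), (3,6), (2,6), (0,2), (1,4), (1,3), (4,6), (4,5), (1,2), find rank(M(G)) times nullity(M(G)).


r(M) = |V| - c = 7 - 1 = 6.
nullity = |E| - r(M) = 10 - 6 = 4.
Product = 6 * 4 = 24.

24


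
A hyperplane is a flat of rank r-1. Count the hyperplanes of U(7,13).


Hyperplanes of U(7,13) are flats of rank 6.
In a uniform matroid, these are exactly the (6)-element subsets.
Count = C(13,6) = 13! / (6! * 7!) = 1716.

1716


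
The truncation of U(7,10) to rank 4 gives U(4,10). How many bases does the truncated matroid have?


Truncating U(7,10) to rank 4 gives U(4,10).
Bases of U(4,10) are all 4-element subsets of 10 elements.
Number of bases = C(10,4) = (10 * 9 * 8 * 7) / (1 * 2 * 3 * 4) = 210.

210


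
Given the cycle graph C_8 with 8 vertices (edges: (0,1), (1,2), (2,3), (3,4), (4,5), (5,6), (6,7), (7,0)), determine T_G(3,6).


T(C_8; x,y) = x + x^2 + ... + x^(7) + y.
T(3,6) = 3^1 + 3^2 + 3^3 + 3^4 + 3^5 + 3^6 + 3^7 + 6
= 3 + 9 + 27 + 81 + 243 + 729 + 2187 + 6
= 3285.

3285
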